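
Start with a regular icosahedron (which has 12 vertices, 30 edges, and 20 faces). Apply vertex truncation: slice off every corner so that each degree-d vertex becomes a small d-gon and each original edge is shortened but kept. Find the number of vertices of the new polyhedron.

60

Truncation replaces each original edge-end by a new vertex, so V′ = 2E = 60.
Each original edge survives, and each old vertex of degree d contributes d new edges; summing degrees gives Σd = 2E, so E′ = E + 2E = 3E = 90.
Each original face survives and each original vertex becomes one new face: F′ = F + V = 32.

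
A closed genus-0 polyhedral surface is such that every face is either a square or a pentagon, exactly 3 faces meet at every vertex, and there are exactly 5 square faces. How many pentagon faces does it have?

2

Let x be the number of pentagons; then F = 5 + x.
Edge–face incidences: 2E = 4·5 + 5·x = 20 + 5x.
Every vertex has degree 3, so 3V = 2E.
Euler: V − E + F = 2 ⇒ (2E)/3 − E + (5 + x) = 2.
Multiply by 6: 2·(2E) − 3·(2E) + 6·(5 + x) = 12, i.e. 30 + 6x − (20 + 5x) = 12.
Collecting terms: x + 10 = 12, so x = 2.
Then 2E = 20 + 5·2 = 30, so E = 15, V = 2E/3 = 10, F = 5 + 2 = 7.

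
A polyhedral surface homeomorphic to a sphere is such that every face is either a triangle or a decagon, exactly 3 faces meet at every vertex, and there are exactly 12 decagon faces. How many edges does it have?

90

Let x be the number of triangles; then F = 12 + x.
Edge–face incidences: 2E = 10·12 + 3·x = 120 + 3x.
Every vertex has degree 3, so 3V = 2E.
Euler: V − E + F = 2 ⇒ (2E)/3 − E + (12 + x) = 2.
Multiply by 6: 2·(2E) − 3·(2E) + 6·(12 + x) = 12, i.e. 72 + 6x − (120 + 3x) = 12.
Collecting terms: 3x − 48 = 12, so 3x = 60, so x = 20.
Then 2E = 120 + 3·20 = 180, so E = 90, V = 2E/3 = 60, F = 12 + 20 = 32.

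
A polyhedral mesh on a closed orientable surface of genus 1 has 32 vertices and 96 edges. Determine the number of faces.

For a closed orientable surface of genus 1, χ = 2 − 2·1 = 0.
F = 0 − V + E = 0 − 32 + 96 = 64.

64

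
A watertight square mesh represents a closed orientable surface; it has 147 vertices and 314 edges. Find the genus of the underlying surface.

6

Every face is a square and each edge borders two faces, so 4F = 2·314, giving F = 157.
χ = V − E + F = 147 − 314 + 157 = -10.
For a closed orientable surface χ = 2 − 2g, so g = (2 − (-10))/2 = 6.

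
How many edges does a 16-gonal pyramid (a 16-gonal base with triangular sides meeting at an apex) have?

A pyramid on an n-gon base has one n-gon and n triangles: V = 16 + 1 = 17, E = 2·16 = 32, F = 16 + 1 = 17.

32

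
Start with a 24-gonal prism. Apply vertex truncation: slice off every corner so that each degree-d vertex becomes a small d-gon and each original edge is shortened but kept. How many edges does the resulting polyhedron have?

216

The base solid has V = 48, E = 72, F = 26.
Truncation replaces each original edge-end by a new vertex, so V′ = 2E = 144.
Each original edge survives, and each old vertex of degree d contributes d new edges; summing degrees gives Σd = 2E, so E′ = E + 2E = 3E = 216.
Each original face survives and each original vertex becomes one new face: F′ = F + V = 74.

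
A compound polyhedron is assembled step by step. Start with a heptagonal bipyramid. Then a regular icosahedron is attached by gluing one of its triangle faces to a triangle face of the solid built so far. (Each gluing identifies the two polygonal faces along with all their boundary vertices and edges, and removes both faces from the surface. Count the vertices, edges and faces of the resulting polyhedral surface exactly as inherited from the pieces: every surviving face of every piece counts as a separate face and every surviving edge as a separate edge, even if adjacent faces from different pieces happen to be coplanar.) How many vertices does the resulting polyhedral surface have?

18

A heptagonal bipyramid: V=9, E=21, F=14.
Attach a regular icosahedron (V=12, E=30, F=20) along a 3-gon: merge 3 vertices and 3 edges, delete both glued faces → V=18, E=48, F=32.
Check: V − E + F = 18 − 48 + 32 = 2.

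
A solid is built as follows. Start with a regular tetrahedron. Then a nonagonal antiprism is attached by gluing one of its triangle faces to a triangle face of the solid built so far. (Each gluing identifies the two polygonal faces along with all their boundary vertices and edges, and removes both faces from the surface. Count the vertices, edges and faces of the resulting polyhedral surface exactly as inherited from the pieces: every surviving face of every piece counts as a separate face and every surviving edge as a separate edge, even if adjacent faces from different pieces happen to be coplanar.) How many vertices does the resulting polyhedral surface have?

19

A regular tetrahedron: V=4, E=6, F=4.
Attach a nonagonal antiprism (V=18, E=36, F=20) along a 3-gon: merge 3 vertices and 3 edges, delete both glued faces → V=19, E=39, F=22.
Check: V − E + F = 19 − 39 + 22 = 2.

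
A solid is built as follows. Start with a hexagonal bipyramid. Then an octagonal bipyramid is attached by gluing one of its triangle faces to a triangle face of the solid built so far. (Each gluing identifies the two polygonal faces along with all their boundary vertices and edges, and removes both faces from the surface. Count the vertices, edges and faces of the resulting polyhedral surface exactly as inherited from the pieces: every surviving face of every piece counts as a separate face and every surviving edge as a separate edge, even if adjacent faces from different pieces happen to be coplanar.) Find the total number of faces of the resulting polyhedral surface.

A hexagonal bipyramid: V=8, E=18, F=12.
Attach an octagonal bipyramid (V=10, E=24, F=16) along a 3-gon: merge 3 vertices and 3 edges, delete both glued faces → V=15, E=39, F=26.
Check: V − E + F = 15 − 39 + 26 = 2.

26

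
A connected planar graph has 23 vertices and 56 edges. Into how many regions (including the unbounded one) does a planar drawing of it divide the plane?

Euler's formula for a connected plane graph: V − E + F = 2, so F = 2 − 23 + 56 = 35.

35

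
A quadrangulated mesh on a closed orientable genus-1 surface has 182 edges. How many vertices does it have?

χ = 2 − 2·1 = 0, and every face is a square so 4F = 2E.
F = 2E/4 = 91. Then V = 0 + E − F = 0 + 182 − 91 = 91.

91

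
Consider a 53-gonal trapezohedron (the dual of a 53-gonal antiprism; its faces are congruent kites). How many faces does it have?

The n-trapezohedron (dual of the n-antiprism) has V = 2·53 + 2 = 108, E = 4·53 = 212, F = 2·53 = 106.

106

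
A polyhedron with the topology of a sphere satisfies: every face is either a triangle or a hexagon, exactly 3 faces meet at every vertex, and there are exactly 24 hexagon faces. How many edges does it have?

78

Let x be the number of triangles; then F = 24 + x.
Edge–face incidences: 2E = 6·24 + 3·x = 144 + 3x.
Every vertex has degree 3, so 3V = 2E.
Euler: V − E + F = 2 ⇒ (2E)/3 − E + (24 + x) = 2.
Multiply by 6: 2·(2E) − 3·(2E) + 6·(24 + x) = 12, i.e. 144 + 6x − (144 + 3x) = 12.
Collecting terms: 3x = 12, so x = 4.
Then 2E = 144 + 3·4 = 156, so E = 78, V = 2E/3 = 52, F = 24 + 4 = 28.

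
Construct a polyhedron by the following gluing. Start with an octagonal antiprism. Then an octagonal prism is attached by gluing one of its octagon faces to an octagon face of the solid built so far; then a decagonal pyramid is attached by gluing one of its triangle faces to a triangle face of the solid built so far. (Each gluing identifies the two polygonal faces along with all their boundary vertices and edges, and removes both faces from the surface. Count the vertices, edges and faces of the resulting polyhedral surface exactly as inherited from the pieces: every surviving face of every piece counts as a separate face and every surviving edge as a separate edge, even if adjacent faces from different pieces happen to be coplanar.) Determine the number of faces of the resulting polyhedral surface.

35

An octagonal antiprism: V=16, E=32, F=18.
Attach an octagonal prism (V=16, E=24, F=10) along an 8-gon: merge 8 vertices and 8 edges, delete both glued faces → V=24, E=48, F=26.
Attach a decagonal pyramid (V=11, E=20, F=11) along a 3-gon: merge 3 vertices and 3 edges, delete both glued faces → V=32, E=65, F=35.
Check: V − E + F = 32 − 65 + 35 = 2.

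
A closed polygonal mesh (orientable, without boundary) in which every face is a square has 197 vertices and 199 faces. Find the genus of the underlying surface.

Every face is a square, so 2E = 4·199 = 796, giving E = 398.
χ = V − E + F = 197 − 398 + 199 = -2.
For a closed orientable surface χ = 2 − 2g, so g = (2 − (-2))/2 = 2.

2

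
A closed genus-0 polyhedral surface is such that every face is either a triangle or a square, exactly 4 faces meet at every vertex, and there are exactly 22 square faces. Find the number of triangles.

8

Let x be the number of triangles; then F = 22 + x.
Edge–face incidences: 2E = 4·22 + 3·x = 88 + 3x.
Every vertex has degree 4, so 4V = 2E.
Euler: V − E + F = 2 ⇒ (2E)/4 − E + (22 + x) = 2.
Multiply by 8: 2·(2E) − 4·(2E) + 8·(22 + x) = 16, i.e. 176 + 8x − 2·(88 + 3x) = 16.
Collecting terms: 2x = 16, so x = 8.
Then 2E = 88 + 3·8 = 112, so E = 56, V = 2E/4 = 28, F = 22 + 8 = 30.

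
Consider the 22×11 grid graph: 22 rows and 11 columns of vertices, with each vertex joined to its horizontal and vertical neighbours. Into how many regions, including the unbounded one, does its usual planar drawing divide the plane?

The grid has V = 22·11 = 242 vertices and E = 22·10 + 11·21 = 451 edges.
F = 2 − V + E = 2 − 242 + 451 = 211.

211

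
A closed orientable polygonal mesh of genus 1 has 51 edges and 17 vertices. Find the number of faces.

34

For a closed orientable surface of genus 1, χ = 2 − 2·1 = 0.
F = 0 − V + E = 0 − 17 + 51 = 34.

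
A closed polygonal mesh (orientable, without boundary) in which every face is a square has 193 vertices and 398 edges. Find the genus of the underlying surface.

4

Every face is a square and each edge borders two faces, so 4F = 2·398, giving F = 199.
χ = V − E + F = 193 − 398 + 199 = -6.
For a closed orientable surface χ = 2 − 2g, so g = (2 − (-6))/2 = 4.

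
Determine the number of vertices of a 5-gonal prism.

A prism on an n-gon has two n-gon bases and n rectangular sides: V = 2·5 = 10, E = 3·5 = 15, F = 5 + 2 = 7.
Check: V − E + F = 10 − 15 + 7 = 2.

10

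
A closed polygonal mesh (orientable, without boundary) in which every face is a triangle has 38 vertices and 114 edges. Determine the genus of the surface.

1

Every face is a triangle and each edge borders two faces, so 3F = 2·114, giving F = 76.
χ = V − E + F = 38 − 114 + 76 = 0.
For a closed orientable surface χ = 2 − 2g, so g = (2 − (0))/2 = 1.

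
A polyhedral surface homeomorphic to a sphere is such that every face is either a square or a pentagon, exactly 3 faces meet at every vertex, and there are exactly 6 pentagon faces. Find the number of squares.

3

Let x be the number of squares; then F = 6 + x.
Edge–face incidences: 2E = 5·6 + 4·x = 30 + 4x.
Every vertex has degree 3, so 3V = 2E.
Euler: V − E + F = 2 ⇒ (2E)/3 − E + (6 + x) = 2.
Multiply by 6: 2·(2E) − 3·(2E) + 6·(6 + x) = 12, i.e. 36 + 6x − (30 + 4x) = 12.
Collecting terms: 2x + 6 = 12, so 2x = 6, so x = 3.
Then 2E = 30 + 4·3 = 42, so E = 21, V = 2E/3 = 14, F = 6 + 3 = 9.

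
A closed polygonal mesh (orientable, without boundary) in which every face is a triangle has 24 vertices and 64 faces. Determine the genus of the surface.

Every face is a triangle, so 2E = 3·64 = 192, giving E = 96.
χ = V − E + F = 24 − 96 + 64 = -8.
For a closed orientable surface χ = 2 − 2g, so g = (2 − (-8))/2 = 5.

5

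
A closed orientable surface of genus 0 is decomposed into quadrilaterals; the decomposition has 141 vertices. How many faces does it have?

139

χ = 2 − 2·0 = 2, and every face is a square so 4F = 2E.
V − E + F = 2 with E = 4F/2 gives 141 − (4/2 − 1)·F = 2, so F = 139 and E = 278.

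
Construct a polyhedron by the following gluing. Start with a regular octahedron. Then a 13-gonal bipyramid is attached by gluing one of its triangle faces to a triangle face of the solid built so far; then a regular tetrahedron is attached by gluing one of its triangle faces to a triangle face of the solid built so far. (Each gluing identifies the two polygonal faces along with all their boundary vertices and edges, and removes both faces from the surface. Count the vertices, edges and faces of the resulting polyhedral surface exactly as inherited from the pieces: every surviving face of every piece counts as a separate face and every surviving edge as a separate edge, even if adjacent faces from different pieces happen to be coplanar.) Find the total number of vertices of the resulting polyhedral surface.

19

A regular octahedron: V=6, E=12, F=8.
Attach a 13-gonal bipyramid (V=15, E=39, F=26) along a 3-gon: merge 3 vertices and 3 edges, delete both glued faces → V=18, E=48, F=32.
Attach a regular tetrahedron (V=4, E=6, F=4) along a 3-gon: merge 3 vertices and 3 edges, delete both glued faces → V=19, E=51, F=34.
Check: V − E + F = 19 − 51 + 34 = 2.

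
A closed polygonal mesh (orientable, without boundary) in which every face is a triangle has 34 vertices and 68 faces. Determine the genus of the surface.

Every face is a triangle, so 2E = 3·68 = 204, giving E = 102.
χ = V − E + F = 34 − 102 + 68 = 0.
For a closed orientable surface χ = 2 − 2g, so g = (2 − (0))/2 = 1.

1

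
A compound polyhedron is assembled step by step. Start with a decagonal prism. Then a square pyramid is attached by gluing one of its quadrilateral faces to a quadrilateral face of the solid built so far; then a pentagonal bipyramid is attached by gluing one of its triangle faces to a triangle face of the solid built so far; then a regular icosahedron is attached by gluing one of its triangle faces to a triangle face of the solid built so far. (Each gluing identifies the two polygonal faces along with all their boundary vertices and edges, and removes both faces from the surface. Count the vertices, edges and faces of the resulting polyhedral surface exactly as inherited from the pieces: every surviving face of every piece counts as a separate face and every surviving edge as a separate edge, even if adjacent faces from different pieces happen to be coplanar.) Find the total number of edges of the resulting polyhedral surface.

73

A decagonal prism: V=20, E=30, F=12.
Attach a square pyramid (V=5, E=8, F=5) along a 4-gon: merge 4 vertices and 4 edges, delete both glued faces → V=21, E=34, F=15.
Attach a pentagonal bipyramid (V=7, E=15, F=10) along a 3-gon: merge 3 vertices and 3 edges, delete both glued faces → V=25, E=46, F=23.
Attach a regular icosahedron (V=12, E=30, F=20) along a 3-gon: merge 3 vertices and 3 edges, delete both glued faces → V=34, E=73, F=41.
Check: V − E + F = 34 − 73 + 41 = 2.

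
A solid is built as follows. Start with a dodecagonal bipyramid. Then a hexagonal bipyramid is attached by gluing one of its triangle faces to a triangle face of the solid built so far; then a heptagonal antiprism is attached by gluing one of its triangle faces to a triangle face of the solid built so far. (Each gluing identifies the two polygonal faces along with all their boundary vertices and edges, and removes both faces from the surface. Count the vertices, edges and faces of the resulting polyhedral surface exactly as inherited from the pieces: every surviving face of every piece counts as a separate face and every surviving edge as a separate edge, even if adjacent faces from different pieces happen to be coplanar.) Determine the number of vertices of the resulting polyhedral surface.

30

A dodecagonal bipyramid: V=14, E=36, F=24.
Attach a hexagonal bipyramid (V=8, E=18, F=12) along a 3-gon: merge 3 vertices and 3 edges, delete both glued faces → V=19, E=51, F=34.
Attach a heptagonal antiprism (V=14, E=28, F=16) along a 3-gon: merge 3 vertices and 3 edges, delete both glued faces → V=30, E=76, F=48.
Check: V − E + F = 30 − 76 + 48 = 2.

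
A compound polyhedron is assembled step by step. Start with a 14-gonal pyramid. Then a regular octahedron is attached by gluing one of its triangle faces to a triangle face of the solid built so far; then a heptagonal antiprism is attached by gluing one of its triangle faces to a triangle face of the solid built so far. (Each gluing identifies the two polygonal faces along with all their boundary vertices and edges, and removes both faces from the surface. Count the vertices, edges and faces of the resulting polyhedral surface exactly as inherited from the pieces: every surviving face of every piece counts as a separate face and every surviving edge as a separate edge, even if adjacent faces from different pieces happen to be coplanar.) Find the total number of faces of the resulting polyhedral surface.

A 14-gonal pyramid: V=15, E=28, F=15.
Attach a regular octahedron (V=6, E=12, F=8) along a 3-gon: merge 3 vertices and 3 edges, delete both glued faces → V=18, E=37, F=21.
Attach a heptagonal antiprism (V=14, E=28, F=16) along a 3-gon: merge 3 vertices and 3 edges, delete both glued faces → V=29, E=62, F=35.
Check: V − E + F = 29 − 62 + 35 = 2.

35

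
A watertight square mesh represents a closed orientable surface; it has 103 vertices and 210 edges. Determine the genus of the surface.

Every face is a square and each edge borders two faces, so 4F = 2·210, giving F = 105.
χ = V − E + F = 103 − 210 + 105 = -2.
For a closed orientable surface χ = 2 − 2g, so g = (2 − (-2))/2 = 2.

2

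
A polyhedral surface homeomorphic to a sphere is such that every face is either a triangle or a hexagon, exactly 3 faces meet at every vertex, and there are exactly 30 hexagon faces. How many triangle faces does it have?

4

Let x be the number of triangles; then F = 30 + x.
Edge–face incidences: 2E = 6·30 + 3·x = 180 + 3x.
Every vertex has degree 3, so 3V = 2E.
Euler: V − E + F = 2 ⇒ (2E)/3 − E + (30 + x) = 2.
Multiply by 6: 2·(2E) − 3·(2E) + 6·(30 + x) = 12, i.e. 180 + 6x − (180 + 3x) = 12.
Collecting terms: 3x = 12, so x = 4.
Then 2E = 180 + 3·4 = 192, so E = 96, V = 2E/3 = 64, F = 30 + 4 = 34.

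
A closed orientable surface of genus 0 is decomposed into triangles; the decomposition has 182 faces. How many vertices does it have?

χ = 2 − 2·0 = 2, and every face is a triangle so 3F = 2E.
E = 3·182/2 = 273. Then V = 2 + E − F = 2 + 273 − 182 = 93.

93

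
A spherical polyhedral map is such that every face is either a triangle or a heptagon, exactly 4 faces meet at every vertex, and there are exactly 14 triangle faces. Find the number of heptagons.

Let x be the number of heptagons; then F = 14 + x.
Edge–face incidences: 2E = 3·14 + 7·x = 42 + 7x.
Every vertex has degree 4, so 4V = 2E.
Euler: V − E + F = 2 ⇒ (2E)/4 − E + (14 + x) = 2.
Multiply by 8: 2·(2E) − 4·(2E) + 8·(14 + x) = 16, i.e. 112 + 8x − 2·(42 + 7x) = 16.
Collecting terms: −6x + 28 = 16, so −6x = −12, so x = 2.
Then 2E = 42 + 7·2 = 56, so E = 28, V = 2E/4 = 14, F = 14 + 2 = 16.

2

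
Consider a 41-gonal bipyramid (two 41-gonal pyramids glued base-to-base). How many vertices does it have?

43

A bipyramid over an n-gon has 2n triangular faces and n + 2 vertices: V = 41 + 2 = 43, E = 3·41 = 123, F = 2·41 = 82.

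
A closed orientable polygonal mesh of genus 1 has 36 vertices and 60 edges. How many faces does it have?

For a closed orientable surface of genus 1, χ = 2 − 2·1 = 0.
F = 0 − V + E = 0 − 36 + 60 = 24.

24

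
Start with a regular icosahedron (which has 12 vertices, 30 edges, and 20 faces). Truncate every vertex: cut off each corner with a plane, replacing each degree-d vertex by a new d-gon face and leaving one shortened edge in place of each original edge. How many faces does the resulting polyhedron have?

32

Truncation replaces each original edge-end by a new vertex, so V′ = 2E = 60.
Each original edge survives, and each old vertex of degree d contributes d new edges; summing degrees gives Σd = 2E, so E′ = E + 2E = 3E = 90.
Each original face survives and each original vertex becomes one new face: F′ = F + V = 32.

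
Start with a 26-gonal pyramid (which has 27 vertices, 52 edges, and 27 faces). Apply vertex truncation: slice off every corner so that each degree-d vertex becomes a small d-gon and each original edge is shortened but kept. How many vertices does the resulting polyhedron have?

Truncation replaces each original edge-end by a new vertex, so V′ = 2E = 104.
Each original edge survives, and each old vertex of degree d contributes d new edges; summing degrees gives Σd = 2E, so E′ = E + 2E = 3E = 156.
Each original face survives and each original vertex becomes one new face: F′ = F + V = 54.

104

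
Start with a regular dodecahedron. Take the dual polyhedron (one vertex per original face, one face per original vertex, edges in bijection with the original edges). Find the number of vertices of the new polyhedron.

The base solid has V = 20, E = 30, F = 12.
The dual swaps V and F and preserves E: V′ = F = 12, E′ = E = 30, F′ = V = 20.

12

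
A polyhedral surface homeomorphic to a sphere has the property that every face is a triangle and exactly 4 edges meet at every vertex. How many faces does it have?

8

Each face has 3 edges and each edge borders two faces, so 2E = 3F.
Each vertex has degree 4, so 4V = 2E and hence V = 3F/4.
Euler: V − E + F = 2 ⇒ (3F/4) − (3F/2) + F = 2.
Multiply by 8: (6 − 12 + 8)F = 16, i.e. 2F = 16.
So F = 8, E = 3·8/2 = 12, V = 3·8/4 = 6.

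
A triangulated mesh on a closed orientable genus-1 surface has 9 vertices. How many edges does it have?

27

χ = 2 − 2·1 = 0, and every face is a triangle so 3F = 2E.
V − E + F = 0 with E = 3F/2 gives 9 − (3/2 − 1)·F = 0, so F = 18 and E = 27.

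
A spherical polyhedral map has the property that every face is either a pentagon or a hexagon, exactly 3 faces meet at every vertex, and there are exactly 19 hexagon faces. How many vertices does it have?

58

Let x be the number of pentagons; then F = 19 + x.
Edge–face incidences: 2E = 6·19 + 5·x = 114 + 5x.
Every vertex has degree 3, so 3V = 2E.
Euler: V − E + F = 2 ⇒ (2E)/3 − E + (19 + x) = 2.
Multiply by 6: 2·(2E) − 3·(2E) + 6·(19 + x) = 12, i.e. 114 + 6x − (114 + 5x) = 12.
Collecting terms: x = 12.
Then 2E = 114 + 5·12 = 174, so E = 87, V = 2E/3 = 58, F = 19 + 12 = 31.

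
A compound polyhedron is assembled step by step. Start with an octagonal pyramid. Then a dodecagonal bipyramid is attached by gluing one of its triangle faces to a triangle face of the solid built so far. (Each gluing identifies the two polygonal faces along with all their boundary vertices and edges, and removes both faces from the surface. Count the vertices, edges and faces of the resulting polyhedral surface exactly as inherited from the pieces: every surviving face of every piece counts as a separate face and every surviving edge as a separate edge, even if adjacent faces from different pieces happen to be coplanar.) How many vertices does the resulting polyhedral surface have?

20

An octagonal pyramid: V=9, E=16, F=9.
Attach a dodecagonal bipyramid (V=14, E=36, F=24) along a 3-gon: merge 3 vertices and 3 edges, delete both glued faces → V=20, E=49, F=31.
Check: V − E + F = 20 − 49 + 31 = 2.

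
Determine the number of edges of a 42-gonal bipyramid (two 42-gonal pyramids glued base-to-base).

126

A bipyramid over an n-gon has 2n triangular faces and n + 2 vertices: V = 42 + 2 = 44, E = 3·42 = 126, F = 2·42 = 84.
Check: V − E + F = 44 − 126 + 84 = 2.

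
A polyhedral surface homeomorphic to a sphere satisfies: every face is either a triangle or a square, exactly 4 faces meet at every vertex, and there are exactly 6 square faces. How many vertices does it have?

12

Let x be the number of triangles; then F = 6 + x.
Edge–face incidences: 2E = 4·6 + 3·x = 24 + 3x.
Every vertex has degree 4, so 4V = 2E.
Euler: V − E + F = 2 ⇒ (2E)/4 − E + (6 + x) = 2.
Multiply by 8: 2·(2E) − 4·(2E) + 8·(6 + x) = 16, i.e. 48 + 8x − 2·(24 + 3x) = 16.
Collecting terms: 2x = 16, so x = 8.
Then 2E = 24 + 3·8 = 48, so E = 24, V = 2E/4 = 12, F = 6 + 8 = 14.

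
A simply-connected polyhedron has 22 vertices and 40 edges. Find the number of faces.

20

Here V − E + F = 2.
F = 2 − V + E = 2 − 22 + 40 = 20.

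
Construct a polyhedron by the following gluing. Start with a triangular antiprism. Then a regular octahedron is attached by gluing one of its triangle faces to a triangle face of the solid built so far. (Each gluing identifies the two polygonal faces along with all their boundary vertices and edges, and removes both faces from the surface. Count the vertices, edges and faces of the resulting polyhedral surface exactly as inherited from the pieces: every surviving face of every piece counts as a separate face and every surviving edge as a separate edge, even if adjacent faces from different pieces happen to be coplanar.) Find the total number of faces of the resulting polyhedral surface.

A triangular antiprism: V=6, E=12, F=8.
Attach a regular octahedron (V=6, E=12, F=8) along a 3-gon: merge 3 vertices and 3 edges, delete both glued faces → V=9, E=21, F=14.
Check: V − E + F = 9 − 21 + 14 = 2.

14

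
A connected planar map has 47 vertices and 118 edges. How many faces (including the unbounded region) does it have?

Euler's formula for a connected plane graph: V − E + F = 2, so F = 2 − 47 + 118 = 73.

73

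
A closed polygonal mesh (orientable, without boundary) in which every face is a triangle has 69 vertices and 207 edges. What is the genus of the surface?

Every face is a triangle and each edge borders two faces, so 3F = 2·207, giving F = 138.
χ = V − E + F = 69 − 207 + 138 = 0.
For a closed orientable surface χ = 2 − 2g, so g = (2 − (0))/2 = 1.

1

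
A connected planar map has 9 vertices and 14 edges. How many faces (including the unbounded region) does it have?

7

Euler's formula for a connected plane graph: V − E + F = 2, so F = 2 − 9 + 14 = 7.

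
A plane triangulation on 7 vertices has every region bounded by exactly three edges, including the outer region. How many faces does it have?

In a plane triangulation 3F = 2E and V − E + F = 2, so F = 2V − 4 = 2·7 − 4 = 10.

10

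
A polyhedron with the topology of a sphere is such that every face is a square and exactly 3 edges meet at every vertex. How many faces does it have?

Each face has 4 edges and each edge borders two faces, so 2E = 4F.
Each vertex has degree 3, so 3V = 2E and hence V = 4F/3.
Euler: V − E + F = 2 ⇒ (4F/3) − (4F/2) + F = 2.
Multiply by 6: (8 − 12 + 6)F = 12, i.e. 2F = 12.
So F = 6, E = 4·6/2 = 12, V = 4·6/3 = 8.

6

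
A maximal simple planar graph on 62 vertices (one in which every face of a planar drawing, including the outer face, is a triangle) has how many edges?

180

In a plane triangulation 3F = 2E and V − E + F = 2, so E = 3V − 6 = 3·62 − 6 = 180.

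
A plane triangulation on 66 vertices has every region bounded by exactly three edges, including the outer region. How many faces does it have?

In a plane triangulation 3F = 2E and V − E + F = 2, so F = 2V − 4 = 2·66 − 4 = 128.

128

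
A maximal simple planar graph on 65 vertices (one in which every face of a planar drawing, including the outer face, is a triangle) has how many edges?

189

In a plane triangulation 3F = 2E and V − E + F = 2, so E = 3V − 6 = 3·65 − 6 = 189.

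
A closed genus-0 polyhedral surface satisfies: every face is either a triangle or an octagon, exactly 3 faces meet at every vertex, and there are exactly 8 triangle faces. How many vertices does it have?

Let x be the number of octagons; then F = 8 + x.
Edge–face incidences: 2E = 3·8 + 8·x = 24 + 8x.
Every vertex has degree 3, so 3V = 2E.
Euler: V − E + F = 2 ⇒ (2E)/3 − E + (8 + x) = 2.
Multiply by 6: 2·(2E) − 3·(2E) + 6·(8 + x) = 12, i.e. 48 + 6x − (24 + 8x) = 12.
Collecting terms: −2x + 24 = 12, so −2x = −12, so x = 6.
Then 2E = 24 + 8·6 = 72, so E = 36, V = 2E/3 = 24, F = 8 + 6 = 14.

24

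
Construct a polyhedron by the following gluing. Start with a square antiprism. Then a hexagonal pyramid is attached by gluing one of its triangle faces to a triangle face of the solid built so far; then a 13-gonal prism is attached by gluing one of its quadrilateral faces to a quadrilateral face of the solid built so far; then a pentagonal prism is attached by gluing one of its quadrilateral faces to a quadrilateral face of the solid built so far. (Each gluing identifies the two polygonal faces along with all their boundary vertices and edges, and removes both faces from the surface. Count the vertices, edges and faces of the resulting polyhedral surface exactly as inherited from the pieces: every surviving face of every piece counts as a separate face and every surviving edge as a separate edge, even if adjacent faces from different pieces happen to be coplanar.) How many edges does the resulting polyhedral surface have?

71

A square antiprism: V=8, E=16, F=10.
Attach a hexagonal pyramid (V=7, E=12, F=7) along a 3-gon: merge 3 vertices and 3 edges, delete both glued faces → V=12, E=25, F=15.
Attach a 13-gonal prism (V=26, E=39, F=15) along a 4-gon: merge 4 vertices and 4 edges, delete both glued faces → V=34, E=60, F=28.
Attach a pentagonal prism (V=10, E=15, F=7) along a 4-gon: merge 4 vertices and 4 edges, delete both glued faces → V=40, E=71, F=33.
Check: V − E + F = 40 − 71 + 33 = 2.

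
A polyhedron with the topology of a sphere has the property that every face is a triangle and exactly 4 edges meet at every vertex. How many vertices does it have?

6

Each face has 3 edges and each edge borders two faces, so 2E = 3F.
Each vertex has degree 4, so 4V = 2E and hence V = 3F/4.
Euler: V − E + F = 2 ⇒ (3F/4) − (3F/2) + F = 2.
Multiply by 8: (6 − 12 + 8)F = 16, i.e. 2F = 16.
So F = 8, E = 3·8/2 = 12, V = 3·8/4 = 6.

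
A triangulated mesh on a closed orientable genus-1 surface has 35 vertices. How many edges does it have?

105

χ = 2 − 2·1 = 0, and every face is a triangle so 3F = 2E.
V − E + F = 0 with E = 3F/2 gives 35 − (3/2 − 1)·F = 0, so F = 70 and E = 105.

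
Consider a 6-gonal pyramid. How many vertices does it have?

7

A pyramid on an n-gon base has one n-gon and n triangles: V = 6 + 1 = 7, E = 2·6 = 12, F = 6 + 1 = 7.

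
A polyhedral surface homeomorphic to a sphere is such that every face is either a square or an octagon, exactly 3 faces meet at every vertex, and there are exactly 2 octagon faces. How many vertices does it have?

Let x be the number of squares; then F = 2 + x.
Edge–face incidences: 2E = 8·2 + 4·x = 16 + 4x.
Every vertex has degree 3, so 3V = 2E.
Euler: V − E + F = 2 ⇒ (2E)/3 − E + (2 + x) = 2.
Multiply by 6: 2·(2E) − 3·(2E) + 6·(2 + x) = 12, i.e. 12 + 6x − (16 + 4x) = 12.
Collecting terms: 2x − 4 = 12, so 2x = 16, so x = 8.
Then 2E = 16 + 4·8 = 48, so E = 24, V = 2E/3 = 16, F = 2 + 8 = 10.

16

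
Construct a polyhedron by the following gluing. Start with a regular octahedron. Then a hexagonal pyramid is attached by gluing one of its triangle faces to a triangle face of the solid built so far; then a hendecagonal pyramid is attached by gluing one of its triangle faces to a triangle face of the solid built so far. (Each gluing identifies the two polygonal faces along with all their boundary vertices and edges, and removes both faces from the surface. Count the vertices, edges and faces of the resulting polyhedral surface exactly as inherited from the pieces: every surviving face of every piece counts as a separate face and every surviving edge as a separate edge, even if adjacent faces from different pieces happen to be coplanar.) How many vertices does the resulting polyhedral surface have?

19

A regular octahedron: V=6, E=12, F=8.
Attach a hexagonal pyramid (V=7, E=12, F=7) along a 3-gon: merge 3 vertices and 3 edges, delete both glued faces → V=10, E=21, F=13.
Attach a hendecagonal pyramid (V=12, E=22, F=12) along a 3-gon: merge 3 vertices and 3 edges, delete both glued faces → V=19, E=40, F=23.
Check: V − E + F = 19 − 40 + 23 = 2.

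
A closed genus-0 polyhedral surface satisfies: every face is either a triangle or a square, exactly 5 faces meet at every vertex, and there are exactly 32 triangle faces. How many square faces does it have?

6

Let x be the number of squares; then F = 32 + x.
Edge–face incidences: 2E = 3·32 + 4·x = 96 + 4x.
Every vertex has degree 5, so 5V = 2E.
Euler: V − E + F = 2 ⇒ (2E)/5 − E + (32 + x) = 2.
Multiply by 10: 2·(2E) − 5·(2E) + 10·(32 + x) = 20, i.e. 320 + 10x − 3·(96 + 4x) = 20.
Collecting terms: −2x + 32 = 20, so −2x = −12, so x = 6.
Then 2E = 96 + 4·6 = 120, so E = 60, V = 2E/5 = 24, F = 32 + 6 = 38.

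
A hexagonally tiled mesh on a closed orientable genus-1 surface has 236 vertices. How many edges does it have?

χ = 2 − 2·1 = 0, and every face is a hexagon so 6F = 2E.
V − E + F = 0 with E = 6F/2 gives 236 − (6/2 − 1)·F = 0, so F = 118 and E = 354.

354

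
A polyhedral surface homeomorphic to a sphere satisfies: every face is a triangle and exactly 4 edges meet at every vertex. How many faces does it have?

Each face has 3 edges and each edge borders two faces, so 2E = 3F.
Each vertex has degree 4, so 4V = 2E and hence V = 3F/4.
Euler: V − E + F = 2 ⇒ (3F/4) − (3F/2) + F = 2.
Multiply by 8: (6 − 12 + 8)F = 16, i.e. 2F = 16.
So F = 8, E = 3·8/2 = 12, V = 3·8/4 = 6.

8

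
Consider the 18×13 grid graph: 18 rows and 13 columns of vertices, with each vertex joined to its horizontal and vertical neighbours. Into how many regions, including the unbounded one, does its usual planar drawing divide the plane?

The grid has V = 18·13 = 234 vertices and E = 18·12 + 13·17 = 437 edges.
F = 2 − V + E = 2 − 234 + 437 = 205.

205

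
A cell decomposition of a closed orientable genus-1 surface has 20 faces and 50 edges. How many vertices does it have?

For a closed orientable surface of genus 1, χ = 2 − 2·1 = 0.
V = 0 + E − F = 0 + 50 − 20 = 30.

30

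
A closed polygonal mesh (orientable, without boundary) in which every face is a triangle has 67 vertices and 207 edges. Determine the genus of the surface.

Every face is a triangle and each edge borders two faces, so 3F = 2·207, giving F = 138.
χ = V − E + F = 67 − 207 + 138 = -2.
For a closed orientable surface χ = 2 − 2g, so g = (2 − (-2))/2 = 2.

2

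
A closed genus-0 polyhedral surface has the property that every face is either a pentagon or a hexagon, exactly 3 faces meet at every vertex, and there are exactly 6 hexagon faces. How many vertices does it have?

32

Let x be the number of pentagons; then F = 6 + x.
Edge–face incidences: 2E = 6·6 + 5·x = 36 + 5x.
Every vertex has degree 3, so 3V = 2E.
Euler: V − E + F = 2 ⇒ (2E)/3 − E + (6 + x) = 2.
Multiply by 6: 2·(2E) − 3·(2E) + 6·(6 + x) = 12, i.e. 36 + 6x − (36 + 5x) = 12.
Collecting terms: x = 12.
Then 2E = 36 + 5·12 = 96, so E = 48, V = 2E/3 = 32, F = 6 + 12 = 18.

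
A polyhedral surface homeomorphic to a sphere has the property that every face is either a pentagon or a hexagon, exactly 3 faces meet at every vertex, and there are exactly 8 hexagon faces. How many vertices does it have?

Let x be the number of pentagons; then F = 8 + x.
Edge–face incidences: 2E = 6·8 + 5·x = 48 + 5x.
Every vertex has degree 3, so 3V = 2E.
Euler: V − E + F = 2 ⇒ (2E)/3 − E + (8 + x) = 2.
Multiply by 6: 2·(2E) − 3·(2E) + 6·(8 + x) = 12, i.e. 48 + 6x − (48 + 5x) = 12.
Collecting terms: x = 12.
Then 2E = 48 + 5·12 = 108, so E = 54, V = 2E/3 = 36, F = 8 + 12 = 20.

36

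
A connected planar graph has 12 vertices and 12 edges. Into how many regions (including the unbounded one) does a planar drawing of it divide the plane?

2

Euler's formula for a connected plane graph: V − E + F = 2, so F = 2 − 12 + 12 = 2.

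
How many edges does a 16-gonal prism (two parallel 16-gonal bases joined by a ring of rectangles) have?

48

A prism on an n-gon has two n-gon bases and n rectangular sides: V = 2·16 = 32, E = 3·16 = 48, F = 16 + 2 = 18.
Check: V − E + F = 32 − 48 + 18 = 2.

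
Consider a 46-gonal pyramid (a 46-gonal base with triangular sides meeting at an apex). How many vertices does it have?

A pyramid on an n-gon base has one n-gon and n triangles: V = 46 + 1 = 47, E = 2·46 = 92, F = 46 + 1 = 47.
Check: V − E + F = 47 − 92 + 47 = 2.

47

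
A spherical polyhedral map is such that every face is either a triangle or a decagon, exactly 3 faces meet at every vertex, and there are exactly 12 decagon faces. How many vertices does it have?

Let x be the number of triangles; then F = 12 + x.
Edge–face incidences: 2E = 10·12 + 3·x = 120 + 3x.
Every vertex has degree 3, so 3V = 2E.
Euler: V − E + F = 2 ⇒ (2E)/3 − E + (12 + x) = 2.
Multiply by 6: 2·(2E) − 3·(2E) + 6·(12 + x) = 12, i.e. 72 + 6x − (120 + 3x) = 12.
Collecting terms: 3x − 48 = 12, so 3x = 60, so x = 20.
Then 2E = 120 + 3·20 = 180, so E = 90, V = 2E/3 = 60, F = 12 + 20 = 32.

60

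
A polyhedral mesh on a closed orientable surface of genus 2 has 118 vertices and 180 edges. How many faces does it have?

60

For a closed orientable surface of genus 2, χ = 2 − 2·2 = -2.
F = -2 − V + E = -2 − 118 + 180 = 60.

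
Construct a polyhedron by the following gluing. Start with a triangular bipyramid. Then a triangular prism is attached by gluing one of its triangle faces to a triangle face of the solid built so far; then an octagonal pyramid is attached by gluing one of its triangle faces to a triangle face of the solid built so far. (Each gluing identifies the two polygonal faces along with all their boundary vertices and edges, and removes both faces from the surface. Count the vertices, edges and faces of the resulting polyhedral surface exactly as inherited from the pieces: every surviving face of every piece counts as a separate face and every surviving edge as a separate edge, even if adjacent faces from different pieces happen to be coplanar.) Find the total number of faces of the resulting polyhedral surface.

A triangular bipyramid: V=5, E=9, F=6.
Attach a triangular prism (V=6, E=9, F=5) along a 3-gon: merge 3 vertices and 3 edges, delete both glued faces → V=8, E=15, F=9.
Attach an octagonal pyramid (V=9, E=16, F=9) along a 3-gon: merge 3 vertices and 3 edges, delete both glued faces → V=14, E=28, F=16.
Check: V − E + F = 14 − 28 + 16 = 2.

16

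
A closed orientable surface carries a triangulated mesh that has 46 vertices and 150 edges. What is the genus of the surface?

Every face is a triangle and each edge borders two faces, so 3F = 2·150, giving F = 100.
χ = V − E + F = 46 − 150 + 100 = -4.
For a closed orientable surface χ = 2 − 2g, so g = (2 − (-4))/2 = 3.

3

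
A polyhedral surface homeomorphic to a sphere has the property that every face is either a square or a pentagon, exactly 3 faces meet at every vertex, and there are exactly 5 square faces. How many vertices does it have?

10

Let x be the number of pentagons; then F = 5 + x.
Edge–face incidences: 2E = 4·5 + 5·x = 20 + 5x.
Every vertex has degree 3, so 3V = 2E.
Euler: V − E + F = 2 ⇒ (2E)/3 − E + (5 + x) = 2.
Multiply by 6: 2·(2E) − 3·(2E) + 6·(5 + x) = 12, i.e. 30 + 6x − (20 + 5x) = 12.
Collecting terms: x + 10 = 12, so x = 2.
Then 2E = 20 + 5·2 = 30, so E = 15, V = 2E/3 = 10, F = 5 + 2 = 7.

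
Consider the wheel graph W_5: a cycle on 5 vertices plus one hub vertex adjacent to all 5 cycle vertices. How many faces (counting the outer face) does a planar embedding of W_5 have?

6

W_5 has V = 5 + 1 = 6 vertices and E = 2·5 = 10 edges.
By Euler's formula F = 2 − V + E = 2 − 6 + 10 = 6.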